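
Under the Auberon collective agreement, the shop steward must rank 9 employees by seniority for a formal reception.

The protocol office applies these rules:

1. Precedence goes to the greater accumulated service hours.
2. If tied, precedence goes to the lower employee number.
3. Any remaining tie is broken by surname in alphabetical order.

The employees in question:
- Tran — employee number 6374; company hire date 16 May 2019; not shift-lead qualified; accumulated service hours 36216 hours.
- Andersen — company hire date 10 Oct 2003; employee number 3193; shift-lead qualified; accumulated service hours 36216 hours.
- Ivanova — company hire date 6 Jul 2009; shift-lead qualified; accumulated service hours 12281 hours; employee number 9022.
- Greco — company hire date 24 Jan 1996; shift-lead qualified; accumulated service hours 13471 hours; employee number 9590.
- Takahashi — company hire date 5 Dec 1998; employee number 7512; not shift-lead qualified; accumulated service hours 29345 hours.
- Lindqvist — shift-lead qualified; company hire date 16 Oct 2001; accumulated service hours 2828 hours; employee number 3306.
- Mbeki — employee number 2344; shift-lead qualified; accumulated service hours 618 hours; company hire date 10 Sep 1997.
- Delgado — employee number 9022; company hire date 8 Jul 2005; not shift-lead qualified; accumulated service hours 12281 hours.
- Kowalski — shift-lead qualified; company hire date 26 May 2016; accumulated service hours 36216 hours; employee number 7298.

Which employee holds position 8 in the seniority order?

Lindqvist

By accumulated service hours (higher first): Andersen, Tran and Kowalski (each 36216 hours); then Takahashi (29345 hours); then Greco (13471 hours); then Delgado and Ivanova (both 12281 hours); then Lindqvist (2828 hours); then Mbeki (618 hours).
Among Andersen, Tran and Kowalski, by employee number (lower first): Andersen (3193) before Tran (6374) before Kowalski (7298).
Delgado and Ivanova both have employee number 9022, so the next rule applies.
Among Delgado and Ivanova, alphabetically by surname: Delgado before Ivanova.
Order: Andersen, Tran, Kowalski, Takahashi, Greco, Delgado, Ivanova, Lindqvist, Mbeki.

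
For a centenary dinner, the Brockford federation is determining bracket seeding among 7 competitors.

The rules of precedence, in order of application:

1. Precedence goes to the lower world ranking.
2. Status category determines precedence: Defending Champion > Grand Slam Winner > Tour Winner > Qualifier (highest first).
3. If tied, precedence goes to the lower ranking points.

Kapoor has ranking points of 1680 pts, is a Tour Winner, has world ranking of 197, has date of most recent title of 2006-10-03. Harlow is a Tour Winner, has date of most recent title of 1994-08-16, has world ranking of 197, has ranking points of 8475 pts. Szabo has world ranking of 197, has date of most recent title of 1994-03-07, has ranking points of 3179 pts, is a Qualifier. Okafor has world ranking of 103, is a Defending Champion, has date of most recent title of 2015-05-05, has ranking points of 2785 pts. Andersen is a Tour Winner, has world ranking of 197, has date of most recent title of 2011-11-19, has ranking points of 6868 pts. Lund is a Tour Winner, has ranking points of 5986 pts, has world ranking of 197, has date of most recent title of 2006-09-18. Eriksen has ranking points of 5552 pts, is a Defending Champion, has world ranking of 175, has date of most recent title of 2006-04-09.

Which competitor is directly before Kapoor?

Eriksen

By world ranking (lower first): Okafor (103); then Eriksen (175); then Kapoor, Lund, Andersen, Harlow and Szabo (each 197).
Among Kapoor, Lund, Andersen, Harlow and Szabo, by status category: Kapoor, Lund, Andersen and Harlow (Tour Winner) before Szabo (Qualifier).
Among Kapoor, Lund, Andersen and Harlow, by ranking points (lower first): Kapoor (1680 pts) before Lund (5986 pts) before Andersen (6868 pts) before Harlow (8475 pts).
Order: Okafor, Eriksen, Kapoor, Lund, Andersen, Harlow, Szabo.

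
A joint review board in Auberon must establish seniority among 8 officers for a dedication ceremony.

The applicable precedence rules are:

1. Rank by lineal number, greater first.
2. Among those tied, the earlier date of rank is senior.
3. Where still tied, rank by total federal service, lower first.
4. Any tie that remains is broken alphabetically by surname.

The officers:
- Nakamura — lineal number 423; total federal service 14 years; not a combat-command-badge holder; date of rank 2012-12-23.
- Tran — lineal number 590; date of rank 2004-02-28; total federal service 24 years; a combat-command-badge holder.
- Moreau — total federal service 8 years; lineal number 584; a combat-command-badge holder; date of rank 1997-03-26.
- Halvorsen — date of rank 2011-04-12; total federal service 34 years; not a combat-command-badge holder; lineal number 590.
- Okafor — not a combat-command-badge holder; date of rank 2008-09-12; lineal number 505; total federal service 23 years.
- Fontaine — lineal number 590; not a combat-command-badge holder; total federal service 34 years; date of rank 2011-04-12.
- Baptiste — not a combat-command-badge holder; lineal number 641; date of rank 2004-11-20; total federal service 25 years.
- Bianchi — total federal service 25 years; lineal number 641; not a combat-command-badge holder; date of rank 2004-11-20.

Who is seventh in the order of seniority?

Okafor

By lineal number (higher first): Baptiste and Bianchi (both 641); then Tran, Fontaine and Halvorsen (each 590); then Moreau (584); then Okafor (505); then Nakamura (423).
Baptiste and Bianchi both have date of rank 2004-11-20, so the next rule applies.
Baptiste and Bianchi both have total federal service 25 years, so the next rule applies.
Among Baptiste and Bianchi, alphabetically by surname: Baptiste before Bianchi.
Among Tran, Fontaine and Halvorsen, by date of rank (earlier first): Tran (2004-02-28) before Fontaine and Halvorsen (2011-04-12).
Fontaine and Halvorsen both have total federal service 34 years, so the next rule applies.
Among Fontaine and Halvorsen, alphabetically by surname: Fontaine before Halvorsen.
Order: Baptiste, Bianchi, Tran, Fontaine, Halvorsen, Moreau, Okafor, Nakamura.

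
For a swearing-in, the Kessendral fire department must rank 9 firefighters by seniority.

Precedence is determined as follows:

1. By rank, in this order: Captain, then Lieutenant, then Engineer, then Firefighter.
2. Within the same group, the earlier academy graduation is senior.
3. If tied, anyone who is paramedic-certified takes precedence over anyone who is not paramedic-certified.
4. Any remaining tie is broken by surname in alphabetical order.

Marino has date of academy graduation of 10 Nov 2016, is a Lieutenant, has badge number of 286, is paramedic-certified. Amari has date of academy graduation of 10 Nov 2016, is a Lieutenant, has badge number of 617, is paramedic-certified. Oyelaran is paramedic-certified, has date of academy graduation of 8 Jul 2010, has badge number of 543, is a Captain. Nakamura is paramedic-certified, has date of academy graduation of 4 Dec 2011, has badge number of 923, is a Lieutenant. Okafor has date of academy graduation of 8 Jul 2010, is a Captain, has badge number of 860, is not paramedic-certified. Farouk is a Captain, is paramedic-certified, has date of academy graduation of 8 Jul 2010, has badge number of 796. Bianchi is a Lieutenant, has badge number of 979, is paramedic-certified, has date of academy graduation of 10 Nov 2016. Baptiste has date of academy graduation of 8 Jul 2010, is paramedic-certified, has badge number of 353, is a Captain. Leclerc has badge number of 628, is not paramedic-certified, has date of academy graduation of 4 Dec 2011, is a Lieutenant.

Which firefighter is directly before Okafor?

Oyelaran

By rank: Baptiste, Farouk, Oyelaran and Okafor (Captain); then Nakamura, Leclerc, Amari, Bianchi and Marino (Lieutenant).
Baptiste, Farouk, Oyelaran and Okafor all have date of academy graduation 8 Jul 2010, so the next rule applies.
Among Baptiste, Farouk, Oyelaran and Okafor, paramedic-certified before not paramedic-certified: Baptiste, Farouk and Oyelaran (paramedic-certified) before Okafor (not paramedic-certified).
Among Baptiste, Farouk and Oyelaran, alphabetically by surname: Baptiste before Farouk before Oyelaran.
Among Nakamura, Leclerc, Amari, Bianchi and Marino, by date of academy graduation (earlier first): Nakamura and Leclerc (4 Dec 2011) before Amari, Bianchi and Marino (10 Nov 2016).
Among Nakamura and Leclerc, paramedic-certified before not paramedic-certified: Nakamura (paramedic-certified) before Leclerc (not paramedic-certified).
Amari, Bianchi and Marino are each paramedic-certified, so the next rule applies.
Among Amari, Bianchi and Marino, alphabetically by surname: Amari before Bianchi before Marino.
Order: Baptiste, Farouk, Oyelaran, Okafor, Nakamura, Leclerc, Amari, Bianchi, Marino.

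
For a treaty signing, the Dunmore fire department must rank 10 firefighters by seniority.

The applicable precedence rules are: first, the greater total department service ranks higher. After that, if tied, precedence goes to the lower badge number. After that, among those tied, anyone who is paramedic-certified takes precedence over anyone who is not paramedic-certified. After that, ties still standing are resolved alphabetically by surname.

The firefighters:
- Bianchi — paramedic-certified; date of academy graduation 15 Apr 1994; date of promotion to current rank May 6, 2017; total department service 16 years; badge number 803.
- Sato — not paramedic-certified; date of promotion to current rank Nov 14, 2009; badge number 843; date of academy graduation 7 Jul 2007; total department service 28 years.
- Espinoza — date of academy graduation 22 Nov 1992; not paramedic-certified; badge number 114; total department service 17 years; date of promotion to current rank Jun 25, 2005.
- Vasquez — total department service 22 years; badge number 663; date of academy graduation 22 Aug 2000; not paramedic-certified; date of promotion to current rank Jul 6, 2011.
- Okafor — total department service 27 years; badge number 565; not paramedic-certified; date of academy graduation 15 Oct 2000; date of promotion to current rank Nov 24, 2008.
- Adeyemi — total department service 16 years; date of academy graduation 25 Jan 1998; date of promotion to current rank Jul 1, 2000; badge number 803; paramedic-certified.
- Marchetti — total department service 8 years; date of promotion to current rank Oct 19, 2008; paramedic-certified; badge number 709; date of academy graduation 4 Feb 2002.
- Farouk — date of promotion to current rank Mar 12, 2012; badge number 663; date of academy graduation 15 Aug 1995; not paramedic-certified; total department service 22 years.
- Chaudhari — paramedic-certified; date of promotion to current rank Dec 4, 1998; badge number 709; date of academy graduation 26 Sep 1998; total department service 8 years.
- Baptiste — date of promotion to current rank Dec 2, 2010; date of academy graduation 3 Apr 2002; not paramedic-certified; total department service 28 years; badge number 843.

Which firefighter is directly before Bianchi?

By total department service (higher first): Baptiste and Sato (both 28 years); then Okafor (27 years); then Farouk and Vasquez (both 22 years); then Espinoza (17 years); then Adeyemi and Bianchi (both 16 years); then Chaudhari and Marchetti (both 8 years).
Baptiste and Sato both have badge number 843, so the next rule applies.
Baptiste and Sato are each not paramedic-certified, so the next rule applies.
Among Baptiste and Sato, alphabetically by surname: Baptiste before Sato.
Farouk and Vasquez both have badge number 663, so the next rule applies.
Farouk and Vasquez are each not paramedic-certified, so the next rule applies.
Among Farouk and Vasquez, alphabetically by surname: Farouk before Vasquez.
Adeyemi and Bianchi both have badge number 803, so the next rule applies.
Adeyemi and Bianchi are each paramedic-certified, so the next rule applies.
Among Adeyemi and Bianchi, alphabetically by surname: Adeyemi before Bianchi.
Chaudhari and Marchetti both have badge number 709, so the next rule applies.
Chaudhari and Marchetti are each paramedic-certified, so the next rule applies.
Among Chaudhari and Marchetti, alphabetically by surname: Chaudhari before Marchetti.
Order: Baptiste, Sato, Okafor, Farouk, Vasquez, Espinoza, Adeyemi, Bianchi, Chaudhari, Marchetti.

Adeyemi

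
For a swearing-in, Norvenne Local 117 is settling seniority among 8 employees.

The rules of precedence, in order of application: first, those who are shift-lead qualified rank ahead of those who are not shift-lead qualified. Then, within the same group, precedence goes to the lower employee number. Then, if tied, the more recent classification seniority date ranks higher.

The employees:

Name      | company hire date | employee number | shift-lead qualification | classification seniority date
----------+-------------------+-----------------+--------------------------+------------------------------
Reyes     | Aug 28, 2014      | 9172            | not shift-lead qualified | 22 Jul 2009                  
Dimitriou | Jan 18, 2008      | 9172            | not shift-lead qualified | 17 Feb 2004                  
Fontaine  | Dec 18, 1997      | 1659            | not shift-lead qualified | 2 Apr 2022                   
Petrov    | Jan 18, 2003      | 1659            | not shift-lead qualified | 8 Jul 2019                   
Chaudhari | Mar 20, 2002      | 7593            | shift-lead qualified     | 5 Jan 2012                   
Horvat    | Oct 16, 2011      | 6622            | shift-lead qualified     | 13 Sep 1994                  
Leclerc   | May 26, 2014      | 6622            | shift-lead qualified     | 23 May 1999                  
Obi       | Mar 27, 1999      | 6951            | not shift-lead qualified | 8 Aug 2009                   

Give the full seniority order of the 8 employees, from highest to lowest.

By the first rule: Leclerc, Horvat and Chaudhari (each shift-lead qualified); then Fontaine, Petrov, Obi, Reyes and Dimitriou (each not shift-lead qualified).
Among Leclerc, Horvat and Chaudhari, by employee number (lower first): Leclerc and Horvat (6622) before Chaudhari (7593).
Among Leclerc and Horvat, by classification seniority date (later first): Leclerc (23 May 1999) before Horvat (13 Sep 1994).
Among Fontaine, Petrov, Obi, Reyes and Dimitriou, by employee number (lower first): Fontaine and Petrov (1659) before Obi (6951) before Reyes and Dimitriou (9172).
Among Fontaine and Petrov, by classification seniority date (later first): Fontaine (2 Apr 2022) before Petrov (8 Jul 2019).
Among Reyes and Dimitriou, by classification seniority date (later first): Reyes (22 Jul 2009) before Dimitriou (17 Feb 2004).
Full order: Leclerc, Horvat, Chaudhari, Fontaine, Petrov, Obi, Reyes, Dimitriou.

Leclerc, Horvat, Chaudhari, Fontaine, Petrov, Obi, Reyes, Dimitriou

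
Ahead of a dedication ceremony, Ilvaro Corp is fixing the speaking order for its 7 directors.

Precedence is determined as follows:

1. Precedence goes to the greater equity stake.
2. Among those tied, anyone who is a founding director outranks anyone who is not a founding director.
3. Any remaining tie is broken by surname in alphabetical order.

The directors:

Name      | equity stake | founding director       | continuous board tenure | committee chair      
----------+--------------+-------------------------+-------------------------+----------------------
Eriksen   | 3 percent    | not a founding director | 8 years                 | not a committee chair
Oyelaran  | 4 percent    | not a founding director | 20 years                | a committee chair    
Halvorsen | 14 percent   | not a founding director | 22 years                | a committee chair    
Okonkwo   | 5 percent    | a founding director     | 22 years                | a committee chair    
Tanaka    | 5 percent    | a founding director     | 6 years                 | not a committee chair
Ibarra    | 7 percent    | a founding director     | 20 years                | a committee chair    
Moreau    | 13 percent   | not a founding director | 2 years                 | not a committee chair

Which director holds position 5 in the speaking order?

By equity stake (higher first): Halvorsen (14 percent); then Moreau (13 percent); then Ibarra (7 percent); then Okonkwo and Tanaka (both 5 percent); then Oyelaran (4 percent); then Eriksen (3 percent).
Okonkwo and Tanaka are each a founding director, so the next rule applies.
Among Okonkwo and Tanaka, alphabetically by surname: Okonkwo before Tanaka.
Order: Halvorsen, Moreau, Ibarra, Okonkwo, Tanaka, Oyelaran, Eriksen.

Tanaka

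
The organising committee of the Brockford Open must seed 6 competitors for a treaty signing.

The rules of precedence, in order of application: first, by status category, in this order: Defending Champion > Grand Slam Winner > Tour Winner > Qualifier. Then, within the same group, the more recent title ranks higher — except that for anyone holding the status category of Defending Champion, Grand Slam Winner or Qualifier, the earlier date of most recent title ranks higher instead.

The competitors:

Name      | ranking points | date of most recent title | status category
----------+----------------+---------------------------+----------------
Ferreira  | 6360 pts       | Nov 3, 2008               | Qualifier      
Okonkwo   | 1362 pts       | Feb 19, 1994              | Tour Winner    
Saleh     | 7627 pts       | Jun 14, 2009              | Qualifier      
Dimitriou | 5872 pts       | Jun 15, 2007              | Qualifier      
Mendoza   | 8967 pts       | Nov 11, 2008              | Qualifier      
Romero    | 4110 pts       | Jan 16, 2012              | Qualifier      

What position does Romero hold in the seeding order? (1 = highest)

By status category: Okonkwo (Tour Winner); then Dimitriou, Ferreira, Mendoza, Saleh and Romero (Qualifier).
Among Dimitriou, Ferreira, Mendoza, Saleh and Romero, by date of most recent title (earlier first) (reversed rule for this group): Dimitriou (Jun 15, 2007) before Ferreira (Nov 3, 2008) before Mendoza (Nov 11, 2008) before Saleh (Jun 14, 2009) before Romero (Jan 16, 2012).
Order: Okonkwo, Dimitriou, Ferreira, Mendoza, Saleh, Romero. So position 6.

6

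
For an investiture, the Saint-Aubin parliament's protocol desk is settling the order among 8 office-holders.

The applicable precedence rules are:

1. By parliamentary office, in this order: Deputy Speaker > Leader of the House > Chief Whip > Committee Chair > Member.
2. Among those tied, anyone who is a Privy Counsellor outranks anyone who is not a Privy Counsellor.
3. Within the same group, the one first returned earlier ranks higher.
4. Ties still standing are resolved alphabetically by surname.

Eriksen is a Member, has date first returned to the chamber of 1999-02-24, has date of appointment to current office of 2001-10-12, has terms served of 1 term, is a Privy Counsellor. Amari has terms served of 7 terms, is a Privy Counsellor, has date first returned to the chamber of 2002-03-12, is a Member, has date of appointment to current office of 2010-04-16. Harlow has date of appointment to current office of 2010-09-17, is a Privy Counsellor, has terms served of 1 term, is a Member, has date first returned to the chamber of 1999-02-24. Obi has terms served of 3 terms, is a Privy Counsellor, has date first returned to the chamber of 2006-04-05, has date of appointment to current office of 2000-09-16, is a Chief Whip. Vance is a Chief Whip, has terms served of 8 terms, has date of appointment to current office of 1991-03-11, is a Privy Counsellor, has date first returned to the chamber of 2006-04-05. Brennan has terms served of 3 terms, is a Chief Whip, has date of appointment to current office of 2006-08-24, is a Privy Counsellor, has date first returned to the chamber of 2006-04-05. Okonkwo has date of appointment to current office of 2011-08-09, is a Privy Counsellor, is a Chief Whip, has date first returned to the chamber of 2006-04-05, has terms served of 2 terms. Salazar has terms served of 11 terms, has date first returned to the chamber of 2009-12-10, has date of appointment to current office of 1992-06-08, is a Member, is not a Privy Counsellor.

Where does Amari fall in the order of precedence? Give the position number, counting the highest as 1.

By parliamentary office: Brennan, Obi, Okonkwo and Vance (Chief Whip); then Eriksen, Harlow, Amari and Salazar (Member).
Brennan, Obi, Okonkwo and Vance are each a Privy Counsellor, so the next rule applies.
Brennan, Obi, Okonkwo and Vance all have date first returned to the chamber 2006-04-05, so the next rule applies.
Among Brennan, Obi, Okonkwo and Vance, alphabetically by surname: Brennan before Obi before Okonkwo before Vance.
Among Eriksen, Harlow, Amari and Salazar, a Privy Counsellor before not a Privy Counsellor: Eriksen, Harlow and Amari (a Privy Counsellor) before Salazar (not a Privy Counsellor).
Among Eriksen, Harlow and Amari, by date first returned to the chamber (earlier first): Eriksen and Harlow (1999-02-24) before Amari (2002-03-12).
Among Eriksen and Harlow, alphabetically by surname: Eriksen before Harlow.
Order: Brennan, Obi, Okonkwo, Vance, Eriksen, Harlow, Amari, Salazar. So position 7.

7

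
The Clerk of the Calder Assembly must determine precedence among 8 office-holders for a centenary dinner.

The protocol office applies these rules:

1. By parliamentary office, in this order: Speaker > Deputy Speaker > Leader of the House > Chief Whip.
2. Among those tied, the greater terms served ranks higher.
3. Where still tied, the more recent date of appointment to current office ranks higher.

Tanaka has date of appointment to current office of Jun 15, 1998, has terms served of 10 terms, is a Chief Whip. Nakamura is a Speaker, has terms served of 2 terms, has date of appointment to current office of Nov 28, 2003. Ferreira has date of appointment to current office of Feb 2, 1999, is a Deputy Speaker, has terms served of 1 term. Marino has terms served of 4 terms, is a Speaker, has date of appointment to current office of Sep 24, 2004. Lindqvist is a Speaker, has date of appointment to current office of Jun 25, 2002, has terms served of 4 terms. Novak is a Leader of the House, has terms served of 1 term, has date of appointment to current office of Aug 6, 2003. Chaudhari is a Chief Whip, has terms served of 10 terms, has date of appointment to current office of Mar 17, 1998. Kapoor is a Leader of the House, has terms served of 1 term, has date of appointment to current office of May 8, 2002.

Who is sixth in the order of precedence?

Kapoor

By parliamentary office: Marino, Lindqvist and Nakamura (Speaker); then Ferreira (Deputy Speaker); then Novak and Kapoor (Leader of the House); then Tanaka and Chaudhari (Chief Whip).
Among Marino, Lindqvist and Nakamura, by terms served (higher first): Marino and Lindqvist (4 terms) before Nakamura (2 terms).
Among Marino and Lindqvist, by date of appointment to current office (later first): Marino (Sep 24, 2004) before Lindqvist (Jun 25, 2002).
Novak and Kapoor both have terms served 1 term, so the next rule applies.
Among Novak and Kapoor, by date of appointment to current office (later first): Novak (Aug 6, 2003) before Kapoor (May 8, 2002).
Tanaka and Chaudhari both have terms served 10 terms, so the next rule applies.
Among Tanaka and Chaudhari, by date of appointment to current office (later first): Tanaka (Jun 15, 1998) before Chaudhari (Mar 17, 1998).
Order: Marino, Lindqvist, Nakamura, Ferreira, Novak, Kapoor, Tanaka, Chaudhari.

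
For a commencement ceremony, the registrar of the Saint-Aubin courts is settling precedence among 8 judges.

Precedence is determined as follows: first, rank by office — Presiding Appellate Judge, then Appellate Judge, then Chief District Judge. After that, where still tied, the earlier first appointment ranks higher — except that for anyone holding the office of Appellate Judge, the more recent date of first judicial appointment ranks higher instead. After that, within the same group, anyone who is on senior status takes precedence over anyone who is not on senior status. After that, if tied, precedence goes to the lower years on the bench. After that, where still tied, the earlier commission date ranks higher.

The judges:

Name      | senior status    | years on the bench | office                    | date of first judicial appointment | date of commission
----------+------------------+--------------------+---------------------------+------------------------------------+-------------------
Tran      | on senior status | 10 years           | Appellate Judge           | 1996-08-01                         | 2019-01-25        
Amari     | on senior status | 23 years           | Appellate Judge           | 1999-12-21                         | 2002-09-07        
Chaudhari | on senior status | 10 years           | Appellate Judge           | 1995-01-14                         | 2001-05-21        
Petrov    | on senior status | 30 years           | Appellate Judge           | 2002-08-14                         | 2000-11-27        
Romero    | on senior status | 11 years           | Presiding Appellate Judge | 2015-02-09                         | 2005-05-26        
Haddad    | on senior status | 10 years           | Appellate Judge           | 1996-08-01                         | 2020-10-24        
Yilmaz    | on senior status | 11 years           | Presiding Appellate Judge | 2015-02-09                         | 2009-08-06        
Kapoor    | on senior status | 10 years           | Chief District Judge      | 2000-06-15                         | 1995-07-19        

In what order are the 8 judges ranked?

Romero, Yilmaz, Petrov, Amari, Tran, Haddad, Chaudhari, Kapoor

By office: Romero and Yilmaz (Presiding Appellate Judge); then Petrov, Amari, Tran, Haddad and Chaudhari (Appellate Judge); then Kapoor (Chief District Judge).
Romero and Yilmaz both have date of first judicial appointment 2015-02-09, so the next rule applies.
Romero and Yilmaz are each on senior status, so the next rule applies.
Romero and Yilmaz both have years on the bench 11 years, so the next rule applies.
Among Romero and Yilmaz, by date of commission (earlier first): Romero (2005-05-26) before Yilmaz (2009-08-06).
Among Petrov, Amari, Tran, Haddad and Chaudhari, by date of first judicial appointment (later first) (reversed rule for this group): Petrov (2002-08-14) before Amari (1999-12-21) before Tran and Haddad (1996-08-01) before Chaudhari (1995-01-14).
Tran and Haddad are each on senior status, so the next rule applies.
Tran and Haddad both have years on the bench 10 years, so the next rule applies.
Among Tran and Haddad, by date of commission (earlier first): Tran (2019-01-25) before Haddad (2020-10-24).
Full order: Romero, Yilmaz, Petrov, Amari, Tran, Haddad, Chaudhari, Kapoor.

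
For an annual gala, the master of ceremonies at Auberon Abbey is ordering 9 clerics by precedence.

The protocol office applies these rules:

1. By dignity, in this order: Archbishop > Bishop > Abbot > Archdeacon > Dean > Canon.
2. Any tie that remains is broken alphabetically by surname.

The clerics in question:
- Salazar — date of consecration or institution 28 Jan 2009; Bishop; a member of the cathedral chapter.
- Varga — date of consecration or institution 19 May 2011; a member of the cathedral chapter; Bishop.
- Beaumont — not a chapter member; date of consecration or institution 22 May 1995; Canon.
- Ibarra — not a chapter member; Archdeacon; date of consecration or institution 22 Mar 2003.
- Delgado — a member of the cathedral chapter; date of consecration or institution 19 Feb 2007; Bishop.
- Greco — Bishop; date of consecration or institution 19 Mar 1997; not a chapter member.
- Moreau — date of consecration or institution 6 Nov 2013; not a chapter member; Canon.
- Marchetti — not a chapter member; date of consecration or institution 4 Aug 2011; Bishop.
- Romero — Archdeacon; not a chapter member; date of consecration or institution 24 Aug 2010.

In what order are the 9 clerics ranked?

By dignity: Delgado, Greco, Marchetti, Salazar and Varga (Bishop); then Ibarra and Romero (Archdeacon); then Beaumont and Moreau (Canon).
Among Delgado, Greco, Marchetti, Salazar and Varga, alphabetically by surname: Delgado before Greco before Marchetti before Salazar before Varga.
Among Ibarra and Romero, alphabetically by surname: Ibarra before Romero.
Among Beaumont and Moreau, alphabetically by surname: Beaumont before Moreau.
Full order: Delgado, Greco, Marchetti, Salazar, Varga, Ibarra, Romero, Beaumont, Moreau.

Delgado, Greco, Marchetti, Salazar, Varga, Ibarra, Romero, Beaumont, Moreau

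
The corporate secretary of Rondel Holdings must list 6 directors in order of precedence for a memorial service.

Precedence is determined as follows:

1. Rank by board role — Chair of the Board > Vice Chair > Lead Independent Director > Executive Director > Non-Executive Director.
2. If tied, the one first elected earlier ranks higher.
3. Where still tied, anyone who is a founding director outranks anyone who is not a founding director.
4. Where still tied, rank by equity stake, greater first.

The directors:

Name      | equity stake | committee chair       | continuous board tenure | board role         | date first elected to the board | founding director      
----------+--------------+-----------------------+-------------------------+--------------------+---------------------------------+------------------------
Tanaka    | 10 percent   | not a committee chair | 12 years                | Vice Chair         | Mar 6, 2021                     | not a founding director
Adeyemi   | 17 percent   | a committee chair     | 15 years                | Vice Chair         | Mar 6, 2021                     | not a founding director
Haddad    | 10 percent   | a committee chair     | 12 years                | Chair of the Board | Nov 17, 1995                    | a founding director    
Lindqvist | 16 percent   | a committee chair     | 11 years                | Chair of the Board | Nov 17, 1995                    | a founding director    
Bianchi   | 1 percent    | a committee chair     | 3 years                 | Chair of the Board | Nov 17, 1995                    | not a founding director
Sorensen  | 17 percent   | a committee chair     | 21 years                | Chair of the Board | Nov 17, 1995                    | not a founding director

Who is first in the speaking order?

By board role: Lindqvist, Haddad, Sorensen and Bianchi (Chair of the Board); then Adeyemi and Tanaka (Vice Chair).
Lindqvist, Haddad, Sorensen and Bianchi all have date first elected to the board Nov 17, 1995, so the next rule applies.
Among Lindqvist, Haddad, Sorensen and Bianchi, a founding director before not a founding director: Lindqvist and Haddad (a founding director) before Sorensen and Bianchi (not a founding director).
Among Lindqvist and Haddad, by equity stake (higher first): Lindqvist (16 percent) before Haddad (10 percent).
Among Sorensen and Bianchi, by equity stake (higher first): Sorensen (17 percent) before Bianchi (1 percent).
Adeyemi and Tanaka both have date first elected to the board Mar 6, 2021, so the next rule applies.
Adeyemi and Tanaka are each not a founding director, so the next rule applies.
Among Adeyemi and Tanaka, by equity stake (higher first): Adeyemi (17 percent) before Tanaka (10 percent).
Order: Lindqvist, Haddad, Sorensen, Bianchi, Adeyemi, Tanaka.

Lindqvist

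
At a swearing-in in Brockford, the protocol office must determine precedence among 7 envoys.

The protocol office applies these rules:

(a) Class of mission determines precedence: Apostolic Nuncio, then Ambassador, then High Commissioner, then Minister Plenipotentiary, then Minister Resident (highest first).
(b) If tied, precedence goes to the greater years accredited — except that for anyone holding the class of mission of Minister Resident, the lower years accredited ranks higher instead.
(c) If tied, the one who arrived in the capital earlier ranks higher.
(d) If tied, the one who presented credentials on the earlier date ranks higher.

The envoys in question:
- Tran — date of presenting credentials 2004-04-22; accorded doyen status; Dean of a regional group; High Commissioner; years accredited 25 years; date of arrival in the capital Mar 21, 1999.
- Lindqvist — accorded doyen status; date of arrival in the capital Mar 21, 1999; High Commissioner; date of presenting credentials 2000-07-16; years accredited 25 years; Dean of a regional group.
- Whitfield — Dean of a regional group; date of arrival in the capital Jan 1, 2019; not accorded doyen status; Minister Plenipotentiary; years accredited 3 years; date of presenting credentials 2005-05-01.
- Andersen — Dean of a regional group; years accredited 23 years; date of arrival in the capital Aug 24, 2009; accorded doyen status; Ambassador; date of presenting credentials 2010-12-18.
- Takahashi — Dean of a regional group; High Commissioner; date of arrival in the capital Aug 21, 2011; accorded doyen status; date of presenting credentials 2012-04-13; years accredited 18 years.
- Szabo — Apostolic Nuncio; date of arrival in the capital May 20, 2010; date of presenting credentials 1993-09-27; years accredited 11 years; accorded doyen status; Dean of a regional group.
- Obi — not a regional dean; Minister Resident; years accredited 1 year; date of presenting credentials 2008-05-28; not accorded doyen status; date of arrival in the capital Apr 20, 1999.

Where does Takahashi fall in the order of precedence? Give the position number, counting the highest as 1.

By class of mission: Szabo (Apostolic Nuncio); then Andersen (Ambassador); then Lindqvist, Tran and Takahashi (High Commissioner); then Whitfield (Minister Plenipotentiary); then Obi (Minister Resident).
Among Lindqvist, Tran and Takahashi, by years accredited (higher first): Lindqvist and Tran (25 years) before Takahashi (18 years).
Lindqvist and Tran both have date of arrival in the capital Mar 21, 1999, so the next rule applies.
Among Lindqvist and Tran, by date of presenting credentials (earlier first): Lindqvist (2000-07-16) before Tran (2004-04-22).
Order: Szabo, Andersen, Lindqvist, Tran, Takahashi, Whitfield, Obi. So position 5.

5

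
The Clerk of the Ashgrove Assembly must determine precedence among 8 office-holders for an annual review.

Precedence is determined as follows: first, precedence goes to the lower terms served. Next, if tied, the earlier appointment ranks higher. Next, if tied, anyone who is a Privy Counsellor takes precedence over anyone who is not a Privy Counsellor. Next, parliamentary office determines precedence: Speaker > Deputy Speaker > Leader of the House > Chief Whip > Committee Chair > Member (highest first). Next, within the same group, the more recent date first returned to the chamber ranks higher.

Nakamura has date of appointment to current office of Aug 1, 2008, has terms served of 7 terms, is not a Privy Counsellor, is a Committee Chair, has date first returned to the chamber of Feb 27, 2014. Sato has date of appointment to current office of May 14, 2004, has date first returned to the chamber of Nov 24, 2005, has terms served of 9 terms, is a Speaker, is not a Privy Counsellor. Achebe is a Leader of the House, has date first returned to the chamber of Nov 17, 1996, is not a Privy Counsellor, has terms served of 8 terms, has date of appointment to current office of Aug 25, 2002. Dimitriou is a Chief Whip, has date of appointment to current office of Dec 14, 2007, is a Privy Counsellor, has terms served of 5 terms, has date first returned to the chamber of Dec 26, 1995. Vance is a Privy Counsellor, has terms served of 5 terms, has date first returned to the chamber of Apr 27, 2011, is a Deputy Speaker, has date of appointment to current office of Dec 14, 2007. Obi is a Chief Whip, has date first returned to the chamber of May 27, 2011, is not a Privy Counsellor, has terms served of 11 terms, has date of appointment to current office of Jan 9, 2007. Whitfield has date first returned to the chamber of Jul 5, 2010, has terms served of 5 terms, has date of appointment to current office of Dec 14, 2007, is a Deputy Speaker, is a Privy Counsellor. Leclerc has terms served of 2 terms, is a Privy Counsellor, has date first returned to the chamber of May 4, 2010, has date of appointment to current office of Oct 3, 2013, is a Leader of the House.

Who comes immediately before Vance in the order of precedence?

Leclerc

By terms served (lower first): Leclerc (2 terms); then Vance, Whitfield and Dimitriou (each 5 terms); then Nakamura (7 terms); then Achebe (8 terms); then Sato (9 terms); then Obi (11 terms).
Vance, Whitfield and Dimitriou all have date of appointment to current office Dec 14, 2007, so the next rule applies.
Vance, Whitfield and Dimitriou are each a Privy Counsellor, so the next rule applies.
Among Vance, Whitfield and Dimitriou, by parliamentary office: Vance and Whitfield (Deputy Speaker) before Dimitriou (Chief Whip).
Among Vance and Whitfield, by date first returned to the chamber (later first): Vance (Apr 27, 2011) before Whitfield (Jul 5, 2010).
Order: Leclerc, Vance, Whitfield, Dimitriou, Nakamura, Achebe, Sato, Obi.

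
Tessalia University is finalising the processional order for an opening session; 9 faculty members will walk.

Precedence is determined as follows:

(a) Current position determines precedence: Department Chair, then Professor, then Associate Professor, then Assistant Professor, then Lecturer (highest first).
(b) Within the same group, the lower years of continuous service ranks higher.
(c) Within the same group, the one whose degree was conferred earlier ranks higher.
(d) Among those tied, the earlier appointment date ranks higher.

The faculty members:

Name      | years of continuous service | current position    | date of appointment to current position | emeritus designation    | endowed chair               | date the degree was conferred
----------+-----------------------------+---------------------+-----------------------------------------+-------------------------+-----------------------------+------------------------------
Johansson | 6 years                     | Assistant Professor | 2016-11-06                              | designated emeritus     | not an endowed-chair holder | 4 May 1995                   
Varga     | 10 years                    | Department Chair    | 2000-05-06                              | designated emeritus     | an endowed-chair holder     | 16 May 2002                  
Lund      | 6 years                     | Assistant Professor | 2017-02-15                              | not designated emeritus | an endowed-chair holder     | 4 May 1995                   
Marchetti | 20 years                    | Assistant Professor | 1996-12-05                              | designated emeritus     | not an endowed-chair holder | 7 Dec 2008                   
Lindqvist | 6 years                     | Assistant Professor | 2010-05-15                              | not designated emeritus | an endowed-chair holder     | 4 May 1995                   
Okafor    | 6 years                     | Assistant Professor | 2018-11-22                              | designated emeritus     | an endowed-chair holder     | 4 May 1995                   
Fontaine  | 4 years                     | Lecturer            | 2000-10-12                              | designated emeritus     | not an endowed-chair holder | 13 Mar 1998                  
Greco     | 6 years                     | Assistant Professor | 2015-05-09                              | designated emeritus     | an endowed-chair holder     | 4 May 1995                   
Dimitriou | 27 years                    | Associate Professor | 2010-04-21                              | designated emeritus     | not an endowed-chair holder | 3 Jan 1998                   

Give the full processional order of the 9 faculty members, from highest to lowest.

Varga, Dimitriou, Lindqvist, Greco, Johansson, Lund, Okafor, Marchetti, Fontaine

By current position: Varga (Department Chair); then Dimitriou (Associate Professor); then Lindqvist, Greco, Johansson, Lund, Okafor and Marchetti (Assistant Professor); then Fontaine (Lecturer).
Among Lindqvist, Greco, Johansson, Lund, Okafor and Marchetti, by years of continuous service (lower first): Lindqvist, Greco, Johansson, Lund and Okafor (6 years) before Marchetti (20 years).
Lindqvist, Greco, Johansson, Lund and Okafor all have date the degree was conferred 4 May 1995, so the next rule applies.
Among Lindqvist, Greco, Johansson, Lund and Okafor, by date of appointment to current position (earlier first): Lindqvist (2010-05-15) before Greco (2015-05-09) before Johansson (2016-11-06) before Lund (2017-02-15) before Okafor (2018-11-22).
Full order: Varga, Dimitriou, Lindqvist, Greco, Johansson, Lund, Okafor, Marchetti, Fontaine.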